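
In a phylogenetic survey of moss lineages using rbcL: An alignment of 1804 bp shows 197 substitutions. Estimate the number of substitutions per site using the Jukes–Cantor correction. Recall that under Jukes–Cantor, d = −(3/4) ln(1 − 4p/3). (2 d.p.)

p = 197/1804 ≈ 0.109202.
d = −(3/4) ln(1 − 4p/3) = −0.75 ln(1 − 0.145603) = −0.75 ln(0.854397)
  = −0.75 × (-0.157359) = 0.118019 substitutions/site.

0.12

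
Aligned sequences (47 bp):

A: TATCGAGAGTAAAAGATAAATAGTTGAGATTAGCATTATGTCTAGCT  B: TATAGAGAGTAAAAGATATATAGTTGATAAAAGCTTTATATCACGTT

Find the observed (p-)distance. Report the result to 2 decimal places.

The sequences differ at 10 of 47 positions (sites 4, 19, 28, 30, 31, 35, 40, 43, 44, 46).
p = 10/47 = 0.212765… ≈ 0.21 (to 2 d.p.).

0.21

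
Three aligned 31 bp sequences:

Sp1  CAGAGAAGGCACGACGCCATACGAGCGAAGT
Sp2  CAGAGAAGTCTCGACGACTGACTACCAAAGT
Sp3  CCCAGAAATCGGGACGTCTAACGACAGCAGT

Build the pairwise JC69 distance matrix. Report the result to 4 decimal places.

Sp1–Sp2: 8/31 sites differ → p ≈ 0.258065, d = −0.75 ln(1 − 0.344087) = 0.316295 ≈ 0.3163.
Sp1–Sp3: 12/31 sites differ → p ≈ 0.387097, d = −0.75 ln(1 − 0.516129) = 0.544453 ≈ 0.5445.
Sp2–Sp3: 11/31 sites differ → p ≈ 0.354839, d = −0.75 ln(1 − 0.473119) = 0.480585 ≈ 0.4806.

d(Sp1,Sp2) = 0.3163, d(Sp1,Sp3) = 0.5445, d(Sp2,Sp3) = 0.4806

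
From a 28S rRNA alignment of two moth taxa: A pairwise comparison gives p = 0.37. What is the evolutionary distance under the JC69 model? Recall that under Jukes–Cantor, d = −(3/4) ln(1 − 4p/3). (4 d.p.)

0.5099

d = −(3/4) ln(1 − 4p/3) = −0.75 ln(1 − 0.493333) = −0.75 ln(0.506667)
  = −0.75 × (-0.679901) = 0.509926 substitutions/site.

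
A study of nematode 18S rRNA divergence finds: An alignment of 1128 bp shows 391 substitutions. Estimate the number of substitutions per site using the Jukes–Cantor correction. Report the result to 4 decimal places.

0.4652

p = 391/1128 ≈ 0.346631.
d = −(3/4) ln(1 − 4p/3) = −0.75 ln(1 − 0.462175) = −0.75 ln(0.537825)
  = −0.75 × (-0.620222) = 0.465167 substitutions/site.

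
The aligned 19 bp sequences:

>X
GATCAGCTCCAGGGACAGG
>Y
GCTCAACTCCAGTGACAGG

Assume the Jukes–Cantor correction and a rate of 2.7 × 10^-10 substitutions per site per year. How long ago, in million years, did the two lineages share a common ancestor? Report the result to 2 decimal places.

328.32

The sequences differ at 3 of 19 sites (2, 6, 13), so p = 3/19 ≈ 0.157895.
d = −(3/4) ln(1 − 4p/3) = −0.75 ln(1 − 0.210527) = −0.75 ln(0.789473)
  = −0.75 × (-0.236390) = 0.177293 substitutions/site.
Under a molecular clock d = 2μt, so t = d/(2μ) = 0.177293 / (2 × 2.7 × 10^-10) = 328.32 million years.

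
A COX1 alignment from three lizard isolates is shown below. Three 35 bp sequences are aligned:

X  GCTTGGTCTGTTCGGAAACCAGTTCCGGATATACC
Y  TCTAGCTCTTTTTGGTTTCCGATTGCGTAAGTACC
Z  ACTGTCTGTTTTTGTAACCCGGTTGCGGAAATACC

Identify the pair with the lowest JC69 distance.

X–Y: 14/35 differ, p = 0.400, d = 0.572.
X–Z: 12/35 differ, p = 0.343, d = 0.458.
Y–Z: 11/35 differ, p = 0.314, d = 0.407.
The smallest distance is between Y and Z.

Y and Z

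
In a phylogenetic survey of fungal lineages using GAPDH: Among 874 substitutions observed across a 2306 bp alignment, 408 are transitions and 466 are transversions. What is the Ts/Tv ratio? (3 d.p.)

0.876

R = 408/466 = 0.875536… ≈ 0.876 (to 3 d.p.).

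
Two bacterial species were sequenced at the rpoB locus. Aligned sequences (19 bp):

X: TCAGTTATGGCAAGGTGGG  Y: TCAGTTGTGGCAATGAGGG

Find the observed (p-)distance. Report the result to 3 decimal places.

The sequences differ at 3 of 19 positions (sites 7, 14, 16).
p = 3/19 = 0.157894… ≈ 0.158 (to 3 d.p.).

0.158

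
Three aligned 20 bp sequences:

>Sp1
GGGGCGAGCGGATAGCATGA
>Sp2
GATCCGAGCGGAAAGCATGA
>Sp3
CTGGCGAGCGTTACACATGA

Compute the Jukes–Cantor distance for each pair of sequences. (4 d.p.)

d(Sp1,Sp2) = 0.2326, d(Sp1,Sp3) = 0.4715, d(Sp2,Sp3) = 0.5716

Sp1–Sp2: 4/20 sites differ → p = 0.2, d = −0.75 ln(1 − 0.266667) = 0.232617 ≈ 0.2326.
Sp1–Sp3: 7/20 sites differ → p = 0.35, d = −0.75 ln(1 − 0.466667) = 0.471457 ≈ 0.4715.
Sp2–Sp3: 8/20 sites differ → p = 0.4, d = −0.75 ln(1 − 0.533333) = 0.571605 ≈ 0.5716.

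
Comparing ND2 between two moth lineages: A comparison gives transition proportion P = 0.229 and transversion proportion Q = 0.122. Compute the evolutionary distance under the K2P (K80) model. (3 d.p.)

Under the Kimura two-parameter model, d = −½ ln(1 − 2P − Q) − ¼ ln(1 − 2Q).
1 − 2P − Q = 0.42, giving −½ ln(0.42) = 0.433750.
1 − 2Q = 0.756, giving −¼ ln(0.756) = 0.069928.
d = 0.433750 + 0.069928 = 0.503678.

0.504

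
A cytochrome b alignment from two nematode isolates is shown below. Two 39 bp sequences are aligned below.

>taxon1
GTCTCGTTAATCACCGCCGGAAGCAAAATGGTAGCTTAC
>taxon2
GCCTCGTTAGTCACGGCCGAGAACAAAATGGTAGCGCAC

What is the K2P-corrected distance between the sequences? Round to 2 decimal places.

Of 39 sites, 6 differences are transitions and 2 are transversions, so P = 6/39 ≈ 0.153846 and Q = 2/39 ≈ 0.051282.
Under the Kimura two-parameter model, d = −½ ln(1 − 2P − Q) − ¼ ln(1 − 2Q).
1 − 2P − Q = 0.641026, giving −½ ln(0.641026) = 0.222343.
1 − 2Q = 0.897436, giving −¼ ln(0.897436) = 0.027053.
d = 0.222343 + 0.027053 = 0.249396.

0.25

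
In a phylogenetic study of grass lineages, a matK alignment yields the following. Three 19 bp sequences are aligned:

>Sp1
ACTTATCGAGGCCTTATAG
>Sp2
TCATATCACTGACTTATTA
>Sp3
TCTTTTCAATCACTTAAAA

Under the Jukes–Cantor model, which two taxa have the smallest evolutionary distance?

Sp2 and Sp3

Sp1–Sp2: 8/19 differ, p = 0.421, d = 0.618.
Sp1–Sp3: 8/19 differ, p = 0.421, d = 0.618.
Sp2–Sp3: 6/19 differ, p = 0.316, d = 0.410.
The smallest distance is between Sp2 and Sp3.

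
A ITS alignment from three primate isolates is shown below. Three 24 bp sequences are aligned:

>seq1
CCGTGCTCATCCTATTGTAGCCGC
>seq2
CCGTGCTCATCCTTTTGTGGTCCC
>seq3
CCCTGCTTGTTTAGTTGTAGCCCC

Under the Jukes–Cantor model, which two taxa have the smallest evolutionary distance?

seq1 and seq2

seq1–seq2: 4/24 differ, p = 0.167, d = 0.188.
seq1–seq3: 8/24 differ, p = 0.333, d = 0.441.
seq2–seq3: 9/24 differ, p = 0.375, d = 0.520.
The smallest distance is between seq1 and seq2.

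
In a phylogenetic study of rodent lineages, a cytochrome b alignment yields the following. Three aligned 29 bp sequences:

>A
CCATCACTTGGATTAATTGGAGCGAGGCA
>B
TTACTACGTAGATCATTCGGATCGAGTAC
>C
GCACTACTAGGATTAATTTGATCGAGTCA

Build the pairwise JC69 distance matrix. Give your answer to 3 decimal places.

d(A,B) = 0.683, d(A,C) = 0.291, d(B,C) = 0.529

A–B: 13/29 sites differ → p ≈ 0.448276, d = −0.75 ln(1 − 0.597701) = 0.682920 ≈ 0.683.
A–C: 7/29 sites differ → p ≈ 0.241379, d = −0.75 ln(1 − 0.321839) = 0.291278 ≈ 0.291.
B–C: 11/29 sites differ → p ≈ 0.37931, d = −0.75 ln(1 − 0.505747) = 0.528531 ≈ 0.529.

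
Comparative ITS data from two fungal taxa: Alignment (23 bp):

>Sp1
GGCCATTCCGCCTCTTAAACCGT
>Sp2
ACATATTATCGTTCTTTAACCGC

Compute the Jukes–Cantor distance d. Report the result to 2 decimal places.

0.76

The sequences differ at 11 of 23 sites, so p = 11/23 ≈ 0.478261.
d = −(3/4) ln(1 − 4p/3) = −0.75 ln(1 − 0.637681) = −0.75 ln(0.362319)
  = −0.75 × (-1.015230) = 0.761423 substitutions/site.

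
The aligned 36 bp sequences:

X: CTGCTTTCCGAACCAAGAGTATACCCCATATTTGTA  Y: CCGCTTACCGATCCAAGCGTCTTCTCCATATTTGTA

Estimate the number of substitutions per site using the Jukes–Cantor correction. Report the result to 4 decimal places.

The sequences differ at 7 of 36 sites (2, 7, 12, 18, 21, 23, 25), so p = 7/36 ≈ 0.194444.
d = −(3/4) ln(1 − 4p/3) = −0.75 ln(1 − 0.259259) = −0.75 ln(0.740741)
  = −0.75 × (-0.300104) = 0.225078 substitutions/site.

0.2251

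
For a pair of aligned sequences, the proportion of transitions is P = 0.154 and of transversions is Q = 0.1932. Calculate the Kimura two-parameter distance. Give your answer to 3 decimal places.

0.470

Under the Kimura two-parameter model, d = −½ ln(1 − 2P − Q) − ¼ ln(1 − 2Q).
1 − 2P − Q = 0.4988, giving −½ ln(0.4988) = 0.347775.
1 − 2Q = 0.6136, giving −¼ ln(0.6136) = 0.122103.
d = 0.347775 + 0.122103 = 0.469878.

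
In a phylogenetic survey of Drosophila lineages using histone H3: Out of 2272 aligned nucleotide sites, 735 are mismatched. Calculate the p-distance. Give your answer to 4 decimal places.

0.3235

p = 735/2272 = 0.323503… ≈ 0.3235 (to 4 d.p.).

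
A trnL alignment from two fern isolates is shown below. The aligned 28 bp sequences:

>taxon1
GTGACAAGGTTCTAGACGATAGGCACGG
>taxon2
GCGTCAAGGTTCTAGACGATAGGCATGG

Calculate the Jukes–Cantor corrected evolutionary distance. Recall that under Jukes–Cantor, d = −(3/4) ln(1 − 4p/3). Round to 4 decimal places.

The sequences differ at 3 of 28 sites (2, 4, 26), so p = 3/28 ≈ 0.107143.
d = −(3/4) ln(1 − 4p/3) = −0.75 ln(1 − 0.142857) = −0.75 ln(0.857143)
  = −0.75 × (-0.154151) = 0.115613 substitutions/site.

0.1156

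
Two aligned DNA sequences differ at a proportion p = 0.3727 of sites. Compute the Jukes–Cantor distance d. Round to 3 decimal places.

d = −(3/4) ln(1 − 4p/3) = −0.75 ln(1 − 0.496933) = −0.75 ln(0.503067)
  = −0.75 × (-0.687032) = 0.515274 substitutions/site.

0.515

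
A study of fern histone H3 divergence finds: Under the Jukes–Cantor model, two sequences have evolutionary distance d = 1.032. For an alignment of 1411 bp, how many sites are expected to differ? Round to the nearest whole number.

791

Invert JC69: p = (3/4)(1 − e^(−4d/3)) = 0.75 × (1 − e^(-1.376)) = 0.75 × (1 − 0.252587) = 0.560560.
Expected differing sites = pL ≈ 0.560560 × 1411 = 790.95016 ≈ 791.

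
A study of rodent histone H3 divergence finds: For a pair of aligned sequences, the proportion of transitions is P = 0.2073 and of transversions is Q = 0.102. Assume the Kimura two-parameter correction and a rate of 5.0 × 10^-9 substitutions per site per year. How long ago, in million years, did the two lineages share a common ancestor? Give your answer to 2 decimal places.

42.05

Under the Kimura two-parameter model, d = −½ ln(1 − 2P − Q) − ¼ ln(1 − 2Q).
1 − 2P − Q = 0.4834, giving −½ ln(0.4834) = 0.363455.
1 − 2Q = 0.796, giving −¼ ln(0.796) = 0.057039.
d = 0.363455 + 0.057039 = 0.420494.
Under a molecular clock d = 2μt, so t = d/(2μ) = 0.420494 / (2 × 5.0 × 10^-9) = 42.05 million years.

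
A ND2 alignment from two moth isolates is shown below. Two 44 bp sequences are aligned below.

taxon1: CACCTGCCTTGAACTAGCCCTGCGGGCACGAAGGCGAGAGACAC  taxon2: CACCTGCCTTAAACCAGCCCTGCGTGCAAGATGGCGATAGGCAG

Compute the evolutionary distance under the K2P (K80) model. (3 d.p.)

0.208

Of 44 sites, 3 differences are transitions and 5 are transversions, so P = 3/44 ≈ 0.068182 and Q = 5/44 ≈ 0.113636.
Under the Kimura two-parameter model, d = −½ ln(1 − 2P − Q) − ¼ ln(1 − 2Q).
1 − 2P − Q = 0.75, giving −½ ln(0.75) = 0.143841.
1 − 2Q = 0.772728, giving −¼ ln(0.772728) = 0.064457.
d = 0.143841 + 0.064457 = 0.208298.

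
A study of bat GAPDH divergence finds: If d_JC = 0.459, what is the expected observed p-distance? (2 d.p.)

0.34

p = (3/4)(1 − e^(−4d/3)) = 0.75 × (1 − e^(-0.612)) = 0.75 × (1 − 0.542265) = 0.343301.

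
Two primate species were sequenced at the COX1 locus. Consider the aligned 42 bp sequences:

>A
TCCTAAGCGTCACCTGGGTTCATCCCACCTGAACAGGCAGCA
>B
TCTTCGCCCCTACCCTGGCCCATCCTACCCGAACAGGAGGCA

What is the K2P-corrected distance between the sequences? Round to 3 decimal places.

0.520

Of 42 sites, 10 differences are transitions and 5 are transversions, so P = 10/42 ≈ 0.238095 and Q = 5/42 ≈ 0.119048.
Under the Kimura two-parameter model, d = −½ ln(1 − 2P − Q) − ¼ ln(1 − 2Q).
1 − 2P − Q = 0.404762, giving −½ ln(0.404762) = 0.452228.
1 − 2Q = 0.761904, giving −¼ ln(0.761904) = 0.067984.
d = 0.452228 + 0.067984 = 0.520212.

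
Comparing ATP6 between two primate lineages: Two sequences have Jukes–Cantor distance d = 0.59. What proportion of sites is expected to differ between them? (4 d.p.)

0.4085

p = (3/4)(1 − e^(−4d/3)) = 0.75 × (1 − e^(-0.786667)) = 0.75 × (1 − 0.455360) = 0.408480.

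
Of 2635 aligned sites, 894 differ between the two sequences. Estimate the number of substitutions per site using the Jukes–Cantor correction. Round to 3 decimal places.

0.452

p = 894/2635 ≈ 0.339279.
d = −(3/4) ln(1 − 4p/3) = −0.75 ln(1 − 0.452372) = −0.75 ln(0.547628)
  = −0.75 × (-0.602159) = 0.451619 substitutions/site.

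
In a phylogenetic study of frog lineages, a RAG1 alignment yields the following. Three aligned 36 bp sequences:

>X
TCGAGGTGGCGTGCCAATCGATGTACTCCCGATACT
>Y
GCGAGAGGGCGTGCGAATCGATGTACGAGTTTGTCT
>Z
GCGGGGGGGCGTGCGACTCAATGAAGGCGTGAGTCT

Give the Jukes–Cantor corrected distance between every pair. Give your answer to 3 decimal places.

d(X,Y) = 0.441, d(X,Z) = 0.493, d(Y,Z) = 0.304

X–Y: 12/36 sites differ → p ≈ 0.333333, d = −0.75 ln(1 − 0.444444) = 0.440839 ≈ 0.441.
X–Z: 13/36 sites differ → p ≈ 0.361111, d = −0.75 ln(1 − 0.481481) = 0.492584 ≈ 0.493.
Y–Z: 9/36 sites differ → p = 0.25, d = −0.75 ln(1 − 0.333333) = 0.304098 ≈ 0.304.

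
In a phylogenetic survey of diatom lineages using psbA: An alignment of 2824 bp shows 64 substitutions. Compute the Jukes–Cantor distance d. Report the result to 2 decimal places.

p = 64/2824 ≈ 0.022663.
d = −(3/4) ln(1 − 4p/3) = −0.75 ln(1 − 0.030217) = −0.75 ln(0.969783)
  = −0.75 × (-0.030683) = 0.023012 substitutions/site.

0.02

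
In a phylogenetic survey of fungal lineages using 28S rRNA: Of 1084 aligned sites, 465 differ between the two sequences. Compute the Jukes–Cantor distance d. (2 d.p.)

0.64

p = 465/1084 ≈ 0.428967.
d = −(3/4) ln(1 − 4p/3) = −0.75 ln(1 − 0.571956) = −0.75 ln(0.428044)
  = −0.75 × (-0.848529) = 0.636397 substitutions/site.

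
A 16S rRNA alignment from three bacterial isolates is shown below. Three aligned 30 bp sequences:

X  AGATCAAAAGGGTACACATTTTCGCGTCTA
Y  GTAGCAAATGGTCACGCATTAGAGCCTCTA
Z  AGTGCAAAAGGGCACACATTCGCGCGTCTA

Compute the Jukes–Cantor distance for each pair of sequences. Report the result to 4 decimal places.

d(X,Y) = 0.5034, d(X,Z) = 0.1885, d(Y,Z) = 0.3831

X–Y: 11/30 sites differ → p ≈ 0.366667, d = −0.75 ln(1 − 0.488889) = 0.503376 ≈ 0.5034.
X–Z: 5/30 sites differ → p ≈ 0.166667, d = −0.75 ln(1 − 0.222223) = 0.188487 ≈ 0.1885.
Y–Z: 9/30 sites differ → p = 0.3, d = −0.75 ln(1 − 0.4) = 0.383119 ≈ 0.3831.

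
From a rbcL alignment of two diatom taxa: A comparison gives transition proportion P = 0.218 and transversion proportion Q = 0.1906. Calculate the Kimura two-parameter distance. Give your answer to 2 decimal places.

0.61

Under the Kimura two-parameter model, d = −½ ln(1 − 2P − Q) − ¼ ln(1 − 2Q).
1 − 2P − Q = 0.3734, giving −½ ln(0.3734) = 0.492553.
1 − 2Q = 0.6188, giving −¼ ln(0.6188) = 0.119993.
d = 0.492553 + 0.119993 = 0.612546.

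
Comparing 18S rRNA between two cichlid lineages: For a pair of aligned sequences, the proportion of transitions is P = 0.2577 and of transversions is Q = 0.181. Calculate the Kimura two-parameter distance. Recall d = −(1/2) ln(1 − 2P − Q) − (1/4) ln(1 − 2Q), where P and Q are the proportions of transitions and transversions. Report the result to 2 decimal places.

0.71

Under the Kimura two-parameter model, d = −½ ln(1 − 2P − Q) − ¼ ln(1 − 2Q).
1 − 2P − Q = 0.3036, giving −½ ln(0.3036) = 0.596022.
1 − 2Q = 0.638, giving −¼ ln(0.638) = 0.112354.
d = 0.596022 + 0.112354 = 0.708376.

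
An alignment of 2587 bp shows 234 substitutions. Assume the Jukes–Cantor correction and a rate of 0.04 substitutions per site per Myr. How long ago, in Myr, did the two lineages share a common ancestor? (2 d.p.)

p = 234/2587 ≈ 0.090452.
d = −(3/4) ln(1 − 4p/3) = −0.75 ln(1 − 0.120603) = −0.75 ln(0.879397)
  = −0.75 × (-0.128519) = 0.096389 substitutions/site.
Under a molecular clock d = 2μt, so t = d/(2μ) = 0.096389 / (2 × 0.04) = 1.20 Myr.

1.20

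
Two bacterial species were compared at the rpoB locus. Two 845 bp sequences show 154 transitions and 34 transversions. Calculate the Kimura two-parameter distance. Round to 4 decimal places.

P = 154/845 ≈ 0.182249 and Q = 34/845 ≈ 0.040237.
Under the Kimura two-parameter model, d = −½ ln(1 − 2P − Q) − ¼ ln(1 − 2Q).
1 − 2P − Q = 0.595265, giving −½ ln(0.595265) = 0.259374.
1 − 2Q = 0.919526, giving −¼ ln(0.919526) = 0.020974.
d = 0.259374 + 0.020974 = 0.280348.

0.2803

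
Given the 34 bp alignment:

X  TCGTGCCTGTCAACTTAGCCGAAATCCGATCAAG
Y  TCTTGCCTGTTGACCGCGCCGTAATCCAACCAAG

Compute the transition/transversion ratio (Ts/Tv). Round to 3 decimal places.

Transitions are A↔G and C↔T; transversions are all other mismatches.
Transitions: 5. Transversions: 4.
R = 5/4 = 1.250.

1.250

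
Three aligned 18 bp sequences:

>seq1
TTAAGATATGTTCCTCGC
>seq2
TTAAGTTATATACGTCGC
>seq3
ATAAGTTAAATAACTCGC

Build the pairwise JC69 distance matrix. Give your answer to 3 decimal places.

d(seq1,seq2) = 0.264, d(seq1,seq3) = 0.441, d(seq2,seq3) = 0.264

seq1–seq2: 4/18 sites differ → p ≈ 0.222222, d = −0.75 ln(1 − 0.296296) = 0.263548 ≈ 0.264.
seq1–seq3: 6/18 sites differ → p ≈ 0.333333, d = −0.75 ln(1 − 0.444444) = 0.440839 ≈ 0.441.
seq2–seq3: 4/18 sites differ → p ≈ 0.222222, d = −0.75 ln(1 − 0.296296) = 0.263548 ≈ 0.264.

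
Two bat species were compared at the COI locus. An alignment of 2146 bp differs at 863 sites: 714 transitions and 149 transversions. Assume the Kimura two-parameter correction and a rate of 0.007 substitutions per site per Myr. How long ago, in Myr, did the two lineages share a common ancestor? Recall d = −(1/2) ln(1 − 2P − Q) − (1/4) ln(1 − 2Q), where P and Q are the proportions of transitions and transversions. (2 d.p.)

P = 714/2146 ≈ 0.332712 and Q = 149/2146 ≈ 0.069432.
Under the Kimura two-parameter model, d = −½ ln(1 − 2P − Q) − ¼ ln(1 − 2Q).
1 − 2P − Q = 0.265144, giving −½ ln(0.265144) = 0.663741.
1 − 2Q = 0.861136, giving −¼ ln(0.861136) = 0.037376.
d = 0.663741 + 0.037376 = 0.701117.
Under a molecular clock d = 2μt, so t = d/(2μ) = 0.701117 / (2 × 0.007) = 50.08 Myr.

50.08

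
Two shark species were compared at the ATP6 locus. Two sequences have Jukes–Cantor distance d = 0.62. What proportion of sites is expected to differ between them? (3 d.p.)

p = (3/4)(1 − e^(−4d/3)) = 0.75 × (1 − e^(-0.826667)) = 0.75 × (1 − 0.437505) = 0.421871.

0.422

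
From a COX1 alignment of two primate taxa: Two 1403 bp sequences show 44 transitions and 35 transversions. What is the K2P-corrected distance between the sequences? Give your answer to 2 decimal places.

0.06

P = 44/1403 ≈ 0.031361 and Q = 35/1403 ≈ 0.024947.
Under the Kimura two-parameter model, d = −½ ln(1 − 2P − Q) − ¼ ln(1 − 2Q).
1 − 2P − Q = 0.912331, giving −½ ln(0.912331) = 0.045876.
1 − 2Q = 0.950106, giving −¼ ln(0.950106) = 0.012795.
d = 0.045876 + 0.012795 = 0.058671.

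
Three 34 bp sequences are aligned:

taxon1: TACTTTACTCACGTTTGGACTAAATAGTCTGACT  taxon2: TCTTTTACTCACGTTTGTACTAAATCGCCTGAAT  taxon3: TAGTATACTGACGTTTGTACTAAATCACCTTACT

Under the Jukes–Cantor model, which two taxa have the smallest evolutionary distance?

taxon1–taxon2: 6/34 differ, p = 0.176, d = 0.201.
taxon1–taxon3: 8/34 differ, p = 0.235, d = 0.282.
taxon2–taxon3: 7/34 differ, p = 0.206, d = 0.241.
The smallest distance is between taxon1 and taxon2.

taxon1 and taxon2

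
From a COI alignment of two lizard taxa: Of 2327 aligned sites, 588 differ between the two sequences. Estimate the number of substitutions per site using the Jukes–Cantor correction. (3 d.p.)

0.308

p = 588/2327 ≈ 0.252686.
d = −(3/4) ln(1 − 4p/3) = −0.75 ln(1 − 0.336915) = −0.75 ln(0.663085)
  = −0.75 × (-0.410852) = 0.308139 substitutions/site.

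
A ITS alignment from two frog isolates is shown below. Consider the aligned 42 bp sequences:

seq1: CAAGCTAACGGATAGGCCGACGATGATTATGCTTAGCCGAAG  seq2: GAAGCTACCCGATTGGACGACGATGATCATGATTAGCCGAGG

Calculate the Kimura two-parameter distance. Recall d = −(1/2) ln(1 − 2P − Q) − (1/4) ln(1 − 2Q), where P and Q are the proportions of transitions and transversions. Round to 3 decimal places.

Of 42 sites, 2 differences are transitions and 6 are transversions, so P = 2/42 ≈ 0.047619 and Q = 6/42 ≈ 0.142857.
Under the Kimura two-parameter model, d = −½ ln(1 − 2P − Q) − ¼ ln(1 − 2Q).
1 − 2P − Q = 0.761905, giving −½ ln(0.761905) = 0.135967.
1 − 2Q = 0.714286, giving −¼ ln(0.714286) = 0.084118.
d = 0.135967 + 0.084118 = 0.220085.

0.220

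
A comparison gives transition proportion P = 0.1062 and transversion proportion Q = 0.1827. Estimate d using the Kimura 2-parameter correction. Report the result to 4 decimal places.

Under the Kimura two-parameter model, d = −½ ln(1 − 2P − Q) − ¼ ln(1 − 2Q).
1 − 2P − Q = 0.6049, giving −½ ln(0.6049) = 0.251346.
1 − 2Q = 0.6346, giving −¼ ln(0.6346) = 0.113690.
d = 0.251346 + 0.113690 = 0.365036.

0.3650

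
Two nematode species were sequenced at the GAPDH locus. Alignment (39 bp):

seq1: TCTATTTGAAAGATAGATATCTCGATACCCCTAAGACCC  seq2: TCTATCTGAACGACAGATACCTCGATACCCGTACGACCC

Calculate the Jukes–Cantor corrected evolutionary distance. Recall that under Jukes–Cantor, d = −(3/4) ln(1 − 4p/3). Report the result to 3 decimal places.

0.172

The sequences differ at 6 of 39 sites (6, 11, 14, 20, 31, 34), so p = 6/39 ≈ 0.153846.
d = −(3/4) ln(1 − 4p/3) = −0.75 ln(1 − 0.205128) = −0.75 ln(0.794872)
  = −0.75 × (-0.229574) = 0.172181 substitutions/site.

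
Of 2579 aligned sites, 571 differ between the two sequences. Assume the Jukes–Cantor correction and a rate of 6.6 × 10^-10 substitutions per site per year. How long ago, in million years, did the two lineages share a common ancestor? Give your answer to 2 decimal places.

p = 571/2579 ≈ 0.221404.
d = −(3/4) ln(1 − 4p/3) = −0.75 ln(1 − 0.295205) = −0.75 ln(0.704795)
  = −0.75 × (-0.349848) = 0.262386 substitutions/site.
Under a molecular clock d = 2μt, so t = d/(2μ) = 0.262386 / (2 × 6.6 × 10^-10) = 198.78 million years.

198.78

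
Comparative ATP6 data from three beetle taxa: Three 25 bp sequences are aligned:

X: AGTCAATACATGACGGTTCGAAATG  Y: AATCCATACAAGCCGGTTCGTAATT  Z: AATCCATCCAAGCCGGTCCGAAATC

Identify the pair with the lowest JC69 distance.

Y and Z

X–Y: 6/25 differ, p = 0.240, d = 0.289.
X–Z: 7/25 differ, p = 0.280, d = 0.351.
Y–Z: 4/25 differ, p = 0.160, d = 0.180.
The smallest distance is between Y and Z.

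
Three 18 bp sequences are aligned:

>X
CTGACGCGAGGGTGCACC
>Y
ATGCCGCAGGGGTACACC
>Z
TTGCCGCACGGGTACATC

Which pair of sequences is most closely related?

X–Y: 5/18 differ, p = 0.278, d = 0.347.
X–Z: 6/18 differ, p = 0.333, d = 0.441.
Y–Z: 3/18 differ, p = 0.167, d = 0.188.
The smallest distance is between Y and Z.

Y and Z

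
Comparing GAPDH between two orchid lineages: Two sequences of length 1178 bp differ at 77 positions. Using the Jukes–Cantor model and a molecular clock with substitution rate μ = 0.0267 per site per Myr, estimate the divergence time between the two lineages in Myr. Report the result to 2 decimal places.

p = 77/1178 ≈ 0.065365.
d = −(3/4) ln(1 − 4p/3) = −0.75 ln(1 − 0.087153) = −0.75 ln(0.912847)
  = −0.75 × (-0.091187) = 0.068390 substitutions/site.
Under a molecular clock d = 2μt, so t = d/(2μ) = 0.068390 / (2 × 0.0267) = 1.28 Myr.

1.28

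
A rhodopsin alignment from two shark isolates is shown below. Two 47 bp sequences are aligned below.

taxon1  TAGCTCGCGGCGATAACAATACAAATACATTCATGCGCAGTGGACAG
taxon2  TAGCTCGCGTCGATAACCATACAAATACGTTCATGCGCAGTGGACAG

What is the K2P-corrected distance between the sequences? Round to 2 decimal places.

Of 47 sites, 1 differences are transitions and 2 are transversions, so P = 1/47 ≈ 0.021277 and Q = 2/47 ≈ 0.042553.
Under the Kimura two-parameter model, d = −½ ln(1 − 2P − Q) − ¼ ln(1 − 2Q).
1 − 2P − Q = 0.914893, giving −½ ln(0.914893) = 0.044474.
1 − 2Q = 0.914894, giving −¼ ln(0.914894) = 0.022237.
d = 0.044474 + 0.022237 = 0.066711.

0.07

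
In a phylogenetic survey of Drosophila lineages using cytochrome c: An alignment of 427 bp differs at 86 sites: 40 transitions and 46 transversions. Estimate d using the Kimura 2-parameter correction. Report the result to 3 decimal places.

0.236

P = 40/427 ≈ 0.093677 and Q = 46/427 ≈ 0.107728.
Under the Kimura two-parameter model, d = −½ ln(1 − 2P − Q) − ¼ ln(1 − 2Q).
1 − 2P − Q = 0.704918, giving −½ ln(0.704918) = 0.174837.
1 − 2Q = 0.784544, giving −¼ ln(0.784544) = 0.060663.
d = 0.174837 + 0.060663 = 0.235500.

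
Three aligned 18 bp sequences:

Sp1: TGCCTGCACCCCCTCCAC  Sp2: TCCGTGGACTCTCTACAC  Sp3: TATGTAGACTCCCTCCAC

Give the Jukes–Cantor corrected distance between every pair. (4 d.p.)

Sp1–Sp2: 6/18 sites differ → p ≈ 0.333333, d = −0.75 ln(1 − 0.444444) = 0.440839 ≈ 0.4408.
Sp1–Sp3: 6/18 sites differ → p ≈ 0.333333, d = −0.75 ln(1 − 0.444444) = 0.440839 ≈ 0.4408.
Sp2–Sp3: 5/18 sites differ → p ≈ 0.277778, d = −0.75 ln(1 − 0.370371) = 0.346968 ≈ 0.3470.

d(Sp1,Sp2) = 0.4408, d(Sp1,Sp3) = 0.4408, d(Sp2,Sp3) = 0.3470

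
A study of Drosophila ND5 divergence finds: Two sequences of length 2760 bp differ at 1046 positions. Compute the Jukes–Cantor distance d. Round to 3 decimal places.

0.528

p = 1046/2760 ≈ 0.378986.
d = −(3/4) ln(1 − 4p/3) = −0.75 ln(1 − 0.505315) = −0.75 ln(0.494685)
  = −0.75 × (-0.703834) = 0.527876 substitutions/site.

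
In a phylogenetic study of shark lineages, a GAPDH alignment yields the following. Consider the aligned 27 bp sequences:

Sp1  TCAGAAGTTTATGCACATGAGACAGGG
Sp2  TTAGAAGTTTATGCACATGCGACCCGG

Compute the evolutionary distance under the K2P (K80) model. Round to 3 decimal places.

0.165

Of 27 sites, 1 differences are transitions and 3 are transversions, so P = 1/27 ≈ 0.037037 and Q = 3/27 ≈ 0.111111.
Under the Kimura two-parameter model, d = −½ ln(1 − 2P − Q) − ¼ ln(1 − 2Q).
1 − 2P − Q = 0.814815, giving −½ ln(0.814815) = 0.102397.
1 − 2Q = 0.777778, giving −¼ ln(0.777778) = 0.062829.
d = 0.102397 + 0.062829 = 0.165226.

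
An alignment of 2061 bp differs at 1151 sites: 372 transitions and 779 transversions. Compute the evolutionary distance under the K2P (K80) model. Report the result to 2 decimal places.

P = 372/2061 ≈ 0.180495 and Q = 779/2061 ≈ 0.377972.
Under the Kimura two-parameter model, d = −½ ln(1 − 2P − Q) − ¼ ln(1 − 2Q).
1 − 2P − Q = 0.261038, giving −½ ln(0.261038) = 0.671545.
1 − 2Q = 0.244056, giving −¼ ln(0.244056) = 0.352589.
d = 0.671545 + 0.352589 = 1.024134.

1.02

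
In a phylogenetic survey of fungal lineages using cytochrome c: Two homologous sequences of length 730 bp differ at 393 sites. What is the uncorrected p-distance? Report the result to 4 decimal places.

0.5384

p = 393/730 = 0.538356… ≈ 0.5384 (to 4 d.p.).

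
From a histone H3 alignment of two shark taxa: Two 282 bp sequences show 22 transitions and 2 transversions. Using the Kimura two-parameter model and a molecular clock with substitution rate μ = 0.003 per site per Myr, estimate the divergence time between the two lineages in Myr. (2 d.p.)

15.43

P = 22/282 ≈ 0.078014 and Q = 2/282 ≈ 0.007092.
Under the Kimura two-parameter model, d = −½ ln(1 − 2P − Q) − ¼ ln(1 − 2Q).
1 − 2P − Q = 0.83688, giving −½ ln(0.83688) = 0.089037.
1 − 2Q = 0.985816, giving −¼ ln(0.985816) = 0.003571.
d = 0.089037 + 0.003571 = 0.092608.
Under a molecular clock d = 2μt, so t = d/(2μ) = 0.092608 / (2 × 0.003) = 15.43 Myr.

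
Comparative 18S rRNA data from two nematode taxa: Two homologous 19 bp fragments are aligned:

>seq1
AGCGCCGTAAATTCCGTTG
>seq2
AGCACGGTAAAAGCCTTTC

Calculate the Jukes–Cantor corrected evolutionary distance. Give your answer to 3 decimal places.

0.410

The sequences differ at 6 of 19 sites (4, 6, 12, 13, 16, 19), so p = 6/19 ≈ 0.315789.
d = −(3/4) ln(1 − 4p/3) = −0.75 ln(1 − 0.421052) = −0.75 ln(0.578948)
  = −0.75 × (-0.546543) = 0.409907 substitutions/site.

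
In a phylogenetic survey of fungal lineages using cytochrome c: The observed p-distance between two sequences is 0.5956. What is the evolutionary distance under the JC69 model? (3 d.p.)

d = −(3/4) ln(1 − 4p/3) = −0.75 ln(1 − 0.794133) = −0.75 ln(0.205867)
  = −0.75 × (-1.580525) = 1.185394 substitutions/site.

1.185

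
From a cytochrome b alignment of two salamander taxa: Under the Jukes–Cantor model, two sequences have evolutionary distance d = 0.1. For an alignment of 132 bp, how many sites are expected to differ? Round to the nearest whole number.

Invert JC69: p = (3/4)(1 − e^(−4d/3)) = 0.75 × (1 − e^(-0.133333)) = 0.75 × (1 − 0.875174) = 0.093620.
Expected differing sites = pL ≈ 0.093620 × 132 = 12.35784 ≈ 12.

12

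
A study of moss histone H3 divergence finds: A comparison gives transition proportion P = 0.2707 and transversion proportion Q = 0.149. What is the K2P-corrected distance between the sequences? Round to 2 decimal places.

Under the Kimura two-parameter model, d = −½ ln(1 − 2P − Q) − ¼ ln(1 − 2Q).
1 − 2P − Q = 0.3096, giving −½ ln(0.3096) = 0.586237.
1 − 2Q = 0.702, giving −¼ ln(0.702) = 0.088455.
d = 0.586237 + 0.088455 = 0.674692.

0.67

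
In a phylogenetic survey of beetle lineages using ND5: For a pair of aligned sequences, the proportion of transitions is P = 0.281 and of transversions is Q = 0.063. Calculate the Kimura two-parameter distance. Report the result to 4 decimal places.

Under the Kimura two-parameter model, d = −½ ln(1 − 2P − Q) − ¼ ln(1 − 2Q).
1 − 2P − Q = 0.375, giving −½ ln(0.375) = 0.490415.
1 − 2Q = 0.874, giving −¼ ln(0.874) = 0.033669.
d = 0.490415 + 0.033669 = 0.524084.

0.5241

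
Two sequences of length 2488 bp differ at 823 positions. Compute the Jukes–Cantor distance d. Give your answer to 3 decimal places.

0.436

p = 823/2488 ≈ 0.330788.
d = −(3/4) ln(1 − 4p/3) = −0.75 ln(1 − 0.441051) = −0.75 ln(0.558949)
  = −0.75 × (-0.581697) = 0.436273 substitutions/site.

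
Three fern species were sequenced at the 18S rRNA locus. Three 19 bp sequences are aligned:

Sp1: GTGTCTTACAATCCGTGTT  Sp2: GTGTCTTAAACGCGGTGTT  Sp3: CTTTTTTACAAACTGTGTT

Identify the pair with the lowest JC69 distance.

Sp1 and Sp2

Sp1–Sp2: 4/19 differ, p = 0.211, d = 0.247.
Sp1–Sp3: 5/19 differ, p = 0.263, d = 0.324.
Sp2–Sp3: 7/19 differ, p = 0.368, d = 0.507.
The smallest distance is between Sp1 and Sp2.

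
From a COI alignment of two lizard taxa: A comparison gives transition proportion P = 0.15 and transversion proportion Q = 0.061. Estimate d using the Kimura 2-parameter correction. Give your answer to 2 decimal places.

Under the Kimura two-parameter model, d = −½ ln(1 − 2P − Q) − ¼ ln(1 − 2Q).
1 − 2P − Q = 0.639, giving −½ ln(0.639) = 0.223925.
1 − 2Q = 0.878, giving −¼ ln(0.878) = 0.032527.
d = 0.223925 + 0.032527 = 0.256452.

0.26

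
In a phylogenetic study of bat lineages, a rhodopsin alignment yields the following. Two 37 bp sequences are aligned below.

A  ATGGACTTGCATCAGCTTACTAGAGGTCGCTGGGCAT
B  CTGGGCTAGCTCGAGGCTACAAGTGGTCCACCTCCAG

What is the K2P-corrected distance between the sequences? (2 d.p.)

0.72

Of 37 sites, 4 differences are transitions and 13 are transversions, so P = 4/37 ≈ 0.108108 and Q = 13/37 ≈ 0.351351.
Under the Kimura two-parameter model, d = −½ ln(1 − 2P − Q) − ¼ ln(1 − 2Q).
1 − 2P − Q = 0.432433, giving −½ ln(0.432433) = 0.419164.
1 − 2Q = 0.297298, giving −¼ ln(0.297298) = 0.303255.
d = 0.419164 + 0.303255 = 0.722419.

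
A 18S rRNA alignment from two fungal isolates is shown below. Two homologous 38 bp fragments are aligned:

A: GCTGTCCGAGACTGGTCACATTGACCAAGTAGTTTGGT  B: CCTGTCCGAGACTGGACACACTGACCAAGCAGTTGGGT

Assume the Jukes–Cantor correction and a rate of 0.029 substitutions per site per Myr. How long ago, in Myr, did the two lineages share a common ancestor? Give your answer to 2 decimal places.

The sequences differ at 5 of 38 sites (1, 16, 21, 30, 35), so p = 5/38 ≈ 0.131579.
d = −(3/4) ln(1 − 4p/3) = −0.75 ln(1 − 0.175439) = −0.75 ln(0.824561)
  = −0.75 × (-0.192904) = 0.144678 substitutions/site.
Under a molecular clock d = 2μt, so t = d/(2μ) = 0.144678 / (2 × 0.029) = 2.49 Myr.

2.49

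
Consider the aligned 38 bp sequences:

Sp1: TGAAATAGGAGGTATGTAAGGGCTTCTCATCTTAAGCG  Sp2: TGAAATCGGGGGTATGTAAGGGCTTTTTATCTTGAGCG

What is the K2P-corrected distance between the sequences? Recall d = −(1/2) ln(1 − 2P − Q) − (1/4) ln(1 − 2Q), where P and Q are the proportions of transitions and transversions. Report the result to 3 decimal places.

Of 38 sites, 4 differences are transitions and 1 are transversions, so P = 4/38 ≈ 0.105263 and Q = 1/38 ≈ 0.026316.
Under the Kimura two-parameter model, d = −½ ln(1 − 2P − Q) − ¼ ln(1 − 2Q).
1 − 2P − Q = 0.763158, giving −½ ln(0.763158) = 0.135145.
1 − 2Q = 0.947368, giving −¼ ln(0.947368) = 0.013517.
d = 0.135145 + 0.013517 = 0.148662.

0.149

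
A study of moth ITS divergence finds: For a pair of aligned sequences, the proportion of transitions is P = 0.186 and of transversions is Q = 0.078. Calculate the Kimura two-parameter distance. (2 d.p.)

Under the Kimura two-parameter model, d = −½ ln(1 − 2P − Q) − ¼ ln(1 − 2Q).
1 − 2P − Q = 0.55, giving −½ ln(0.55) = 0.298919.
1 − 2Q = 0.844, giving −¼ ln(0.844) = 0.042401.
d = 0.298919 + 0.042401 = 0.341320.

0.34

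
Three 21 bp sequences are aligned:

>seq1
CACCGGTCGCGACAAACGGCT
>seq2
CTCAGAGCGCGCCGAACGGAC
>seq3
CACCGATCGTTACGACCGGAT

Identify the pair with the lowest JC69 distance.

seq1–seq2: 8/21 differ, p = 0.381, d = 0.532.
seq1–seq3: 6/21 differ, p = 0.286, d = 0.360.
seq2–seq3: 8/21 differ, p = 0.381, d = 0.532.
The smallest distance is between seq1 and seq3.

seq1 and seq3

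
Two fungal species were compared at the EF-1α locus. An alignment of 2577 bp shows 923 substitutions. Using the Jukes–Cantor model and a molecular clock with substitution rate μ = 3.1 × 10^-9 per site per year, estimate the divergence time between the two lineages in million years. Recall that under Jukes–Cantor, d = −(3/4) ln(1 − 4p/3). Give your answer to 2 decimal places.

78.54

p = 923/2577 ≈ 0.358168.
d = −(3/4) ln(1 − 4p/3) = −0.75 ln(1 − 0.477557) = −0.75 ln(0.522443)
  = −0.75 × (-0.649239) = 0.486929 substitutions/site.
Under a molecular clock d = 2μt, so t = d/(2μ) = 0.486929 / (2 × 3.1 × 10^-9) = 78.54 million years.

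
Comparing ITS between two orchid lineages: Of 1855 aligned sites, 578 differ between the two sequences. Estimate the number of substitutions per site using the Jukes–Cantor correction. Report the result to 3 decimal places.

0.403

p = 578/1855 ≈ 0.31159.
d = −(3/4) ln(1 − 4p/3) = −0.75 ln(1 − 0.415453) = −0.75 ln(0.584547)
  = −0.75 × (-0.536918) = 0.402689 substitutions/site.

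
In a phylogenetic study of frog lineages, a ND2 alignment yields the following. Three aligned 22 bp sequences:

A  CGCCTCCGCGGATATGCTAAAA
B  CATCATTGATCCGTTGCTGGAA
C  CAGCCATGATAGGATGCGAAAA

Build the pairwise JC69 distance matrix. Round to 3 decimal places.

d(A,B) = 1.163, d(A,C) = 0.824, d(B,C) = 0.591

A–B: 13/22 sites differ → p ≈ 0.590909, d = −0.75 ln(1 − 0.787879) = 1.162949 ≈ 1.163.
A–C: 11/22 sites differ → p = 0.5, d = −0.75 ln(1 − 0.666667) = 0.823960 ≈ 0.824.
B–C: 9/22 sites differ → p ≈ 0.409091, d = −0.75 ln(1 − 0.545455) = 0.591344 ≈ 0.591.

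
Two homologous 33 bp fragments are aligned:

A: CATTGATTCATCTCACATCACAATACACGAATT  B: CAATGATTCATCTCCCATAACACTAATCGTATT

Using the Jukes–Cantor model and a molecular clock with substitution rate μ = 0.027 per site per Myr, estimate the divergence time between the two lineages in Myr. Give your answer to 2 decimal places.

The sequences differ at 7 of 33 sites (3, 15, 19, 23, 26, 27, 30), so p = 7/33 ≈ 0.212121.
d = −(3/4) ln(1 − 4p/3) = −0.75 ln(1 − 0.282828) = −0.75 ln(0.717172)
  = −0.75 × (-0.332440) = 0.249330 substitutions/site.
Under a molecular clock d = 2μt, so t = d/(2μ) = 0.249330 / (2 × 0.027) = 4.62 Myr.

4.62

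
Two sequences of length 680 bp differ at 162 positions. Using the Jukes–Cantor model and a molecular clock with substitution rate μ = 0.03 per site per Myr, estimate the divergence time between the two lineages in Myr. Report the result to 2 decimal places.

4.78

p = 162/680 ≈ 0.238235.
d = −(3/4) ln(1 − 4p/3) = −0.75 ln(1 − 0.317647) = −0.75 ln(0.682353)
  = −0.75 × (-0.382208) = 0.286656 substitutions/site.
Under a molecular clock d = 2μt, so t = d/(2μ) = 0.286656 / (2 × 0.03) = 4.78 Myr.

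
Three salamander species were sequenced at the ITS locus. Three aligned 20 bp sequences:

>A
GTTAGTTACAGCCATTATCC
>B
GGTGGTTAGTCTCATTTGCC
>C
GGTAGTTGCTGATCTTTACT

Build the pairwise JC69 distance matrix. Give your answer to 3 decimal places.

A–B: 8/20 sites differ → p = 0.4, d = −0.75 ln(1 − 0.533333) = 0.571605 ≈ 0.572.
A–C: 9/20 sites differ → p = 0.45, d = −0.75 ln(1 − 0.6) = 0.687218 ≈ 0.687.
B–C: 9/20 sites differ → p = 0.45, d = −0.75 ln(1 − 0.6) = 0.687218 ≈ 0.687.

d(A,B) = 0.572, d(A,C) = 0.687, d(B,C) = 0.687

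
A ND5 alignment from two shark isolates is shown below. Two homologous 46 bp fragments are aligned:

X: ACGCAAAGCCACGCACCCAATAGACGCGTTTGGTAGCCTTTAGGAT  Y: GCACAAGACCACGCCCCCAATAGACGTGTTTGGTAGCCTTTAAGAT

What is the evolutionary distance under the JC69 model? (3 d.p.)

The sequences differ at 7 of 46 sites (1, 3, 7, 8, 15, 27, 43), so p = 7/46 ≈ 0.152174.
d = −(3/4) ln(1 − 4p/3) = −0.75 ln(1 − 0.202899) = −0.75 ln(0.797101)
  = −0.75 × (-0.226774) = 0.170081 substitutions/site.

0.170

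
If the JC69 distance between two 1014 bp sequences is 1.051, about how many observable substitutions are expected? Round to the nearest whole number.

573

Invert JC69: p = (3/4)(1 − e^(−4d/3)) = 0.75 × (1 − e^(-1.401333)) = 0.75 × (1 − 0.246268) = 0.565299.
Expected differing sites = pL ≈ 0.565299 × 1014 = 573.213186 ≈ 573.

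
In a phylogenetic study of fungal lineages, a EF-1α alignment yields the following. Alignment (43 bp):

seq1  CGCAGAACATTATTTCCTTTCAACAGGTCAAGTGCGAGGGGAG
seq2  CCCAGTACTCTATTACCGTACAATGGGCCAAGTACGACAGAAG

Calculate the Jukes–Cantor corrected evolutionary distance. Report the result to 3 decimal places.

The sequences differ at 14 of 43 sites, so p = 14/43 ≈ 0.325581.
d = −(3/4) ln(1 − 4p/3) = −0.75 ln(1 − 0.434108) = −0.75 ln(0.565892)
  = −0.75 × (-0.569352) = 0.427014 substitutions/site.

0.427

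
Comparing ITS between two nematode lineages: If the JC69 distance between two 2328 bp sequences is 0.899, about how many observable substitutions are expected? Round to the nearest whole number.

Invert JC69: p = (3/4)(1 − e^(−4d/3)) = 0.75 × (1 − e^(-1.198667)) = 0.75 × (1 − 0.301596) = 0.523803.
Expected differing sites = pL ≈ 0.523803 × 2328 = 1219.413384 ≈ 1219.

1219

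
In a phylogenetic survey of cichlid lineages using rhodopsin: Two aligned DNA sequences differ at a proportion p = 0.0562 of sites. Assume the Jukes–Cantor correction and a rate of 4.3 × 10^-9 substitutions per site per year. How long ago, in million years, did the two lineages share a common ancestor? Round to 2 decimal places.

6.79

d = −(3/4) ln(1 − 4p/3) = −0.75 ln(1 − 0.074933) = −0.75 ln(0.925067)
  = −0.75 × (-0.077889) = 0.058417 substitutions/site.
Under a molecular clock d = 2μt, so t = d/(2μ) = 0.058417 / (2 × 4.3 × 10^-9) = 6.79 million years.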